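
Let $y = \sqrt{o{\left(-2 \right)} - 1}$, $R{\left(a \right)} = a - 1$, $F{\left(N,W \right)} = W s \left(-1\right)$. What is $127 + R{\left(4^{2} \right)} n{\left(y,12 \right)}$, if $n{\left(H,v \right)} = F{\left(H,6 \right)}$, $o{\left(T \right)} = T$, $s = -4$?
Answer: $487$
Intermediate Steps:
$F{\left(N,W \right)} = 4 W$ ($F{\left(N,W \right)} = W \left(-4\right) \left(-1\right) = - 4 W \left(-1\right) = 4 W$)
$R{\left(a \right)} = -1 + a$
$y = i \sqrt{3}$ ($y = \sqrt{-2 - 1} = \sqrt{-3} = i \sqrt{3} \approx 1.732 i$)
$n{\left(H,v \right)} = 24$ ($n{\left(H,v \right)} = 4 \cdot 6 = 24$)
$127 + R{\left(4^{2} \right)} n{\left(y,12 \right)} = 127 + \left(-1 + 4^{2}\right) 24 = 127 + \left(-1 + 16\right) 24 = 127 + 15 \cdot 24 = 127 + 360 = 487$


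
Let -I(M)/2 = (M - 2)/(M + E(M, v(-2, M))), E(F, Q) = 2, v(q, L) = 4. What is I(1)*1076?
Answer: 2152/3 ≈ 717.33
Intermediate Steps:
I(M) = -2*(-2 + M)/(2 + M) (I(M) = -2*(M - 2)/(M + 2) = -2*(-2 + M)/(2 + M))
I(1)*1076 = (2*(2 - 1*1)/(2 + 1))*1076 = (2*(2 - 1)/3)*1076 = (2*(⅓)*1)*1076 = (⅔)*1076 = 2152/3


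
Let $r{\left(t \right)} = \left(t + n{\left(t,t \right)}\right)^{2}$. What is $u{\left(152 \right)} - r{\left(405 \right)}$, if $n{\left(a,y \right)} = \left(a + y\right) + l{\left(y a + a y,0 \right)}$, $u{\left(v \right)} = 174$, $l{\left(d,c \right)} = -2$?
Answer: $-1471195$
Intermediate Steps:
$n{\left(a,y \right)} = -2 + a + y$ ($n{\left(a,y \right)} = \left(a + y\right) - 2 = -2 + a + y$)
$r{\left(t \right)} = \left(-2 + 3 t\right)^{2}$ ($r{\left(t \right)} = \left(t + \left(-2 + t + t\right)\right)^{2} = \left(t + \left(-2 + 2 t\right)\right)^{2} = \left(-2 + 3 t\right)^{2}$)
$u{\left(152 \right)} - r{\left(405 \right)} = 174 - \left(-2 + 3 \cdot 405\right)^{2} = 174 - \left(-2 + 1215\right)^{2} = 174 - 1213^{2} = 174 - 1471369 = -1471195$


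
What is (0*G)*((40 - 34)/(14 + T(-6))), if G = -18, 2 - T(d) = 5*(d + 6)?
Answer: 0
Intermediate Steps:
T(d) = -28 - 5*d (T(d) = 2 - 5*(d + 6) = 2 - 5*(6 + d) = 2 - (30 + 5*d) = 2 + (-30 - 5*d) = -28 - 5*d)
(0*G)*((40 - 34)/(14 + T(-6))) = (0*(-18))*((40 - 34)/(14 + (-28 - 5*(-6)))) = 0*(6/(14 + (-28 + 30))) = 0*(6/(14 + 2)) = 0*(6/16) = 0*(6*(1/16)) = 0*(3/8) = 0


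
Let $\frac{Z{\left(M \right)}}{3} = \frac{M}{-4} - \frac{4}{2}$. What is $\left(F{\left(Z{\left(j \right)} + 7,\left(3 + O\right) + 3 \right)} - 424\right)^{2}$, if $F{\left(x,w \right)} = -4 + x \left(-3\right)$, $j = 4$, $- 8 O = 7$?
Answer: $178084$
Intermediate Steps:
$O = - \frac{7}{8}$ ($O = \left(- \frac{1}{8}\right) 7 = - \frac{7}{8} \approx -0.875$)
$Z{\left(M \right)} = -6 - \frac{3 M}{4}$ ($Z{\left(M \right)} = 3 \left(\frac{M}{-4} - \frac{4}{2}\right) = 3 \left(M \left(- \frac{1}{4}\right) - 2\right) = 3 \left(- \frac{M}{4} - 2\right) = 3 \left(-2 - \frac{M}{4}\right) = -6 - \frac{3 M}{4}$)
$F{\left(x,w \right)} = -4 - 3 x$
$\left(F{\left(Z{\left(j \right)} + 7,\left(3 + O\right) + 3 \right)} - 424\right)^{2} = \left(\left(-4 - 3 \left(\left(-6 - 3\right) + 7\right)\right) - 424\right)^{2} = \left(\left(-4 - 3 \left(-9 + 7\right)\right) - 424\right)^{2} = \left(\left(-4 - -6\right) - 424\right)^{2} = \left(\left(-4 + 6\right) - 424\right)^{2} = \left(2 - 424\right)^{2} = \left(-422\right)^{2} = 178084$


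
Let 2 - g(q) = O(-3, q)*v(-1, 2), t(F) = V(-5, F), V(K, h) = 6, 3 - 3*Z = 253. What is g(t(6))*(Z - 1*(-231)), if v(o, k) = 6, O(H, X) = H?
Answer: 8860/3 ≈ 2953.3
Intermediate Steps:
Z = -250/3 (Z = 1 - ⅓*253 = 1 - 253/3 = -250/3 ≈ -83.333)
t(F) = 6
g(q) = 20 (g(q) = 2 - (-3)*6 = 2 - 1*(-18) = 2 + 18 = 20)
g(t(6))*(Z - 1*(-231)) = 20*(-250/3 - 1*(-231)) = 20*(-250/3 + 231) = 20*(443/3) = 8860/3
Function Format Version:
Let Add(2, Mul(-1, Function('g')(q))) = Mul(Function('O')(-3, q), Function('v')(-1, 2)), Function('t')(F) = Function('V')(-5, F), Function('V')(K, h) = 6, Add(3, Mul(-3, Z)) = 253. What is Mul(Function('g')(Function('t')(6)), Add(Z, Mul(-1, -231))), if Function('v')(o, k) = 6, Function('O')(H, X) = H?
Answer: Rational(8860, 3) ≈ 2953.3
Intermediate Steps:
Z = Rational(-250, 3) (Z = Add(1, Mul(Rational(-1, 3), 253)) = Add(1, Rational(-253, 3)) = Rational(-250, 3) ≈ -83.333)
Function('t')(F) = 6
Function('g')(q) = 20 (Function('g')(q) = Add(2, Mul(-1, Mul(-3, 6))) = Add(2, Mul(-1, -18)) = Add(2, 18) = 20)
Mul(Function('g')(Function('t')(6)), Add(Z, Mul(-1, -231))) = Mul(20, Add(Rational(-250, 3), Mul(-1, -231))) = Mul(20, Add(Rational(-250, 3), 231)) = Mul(20, Rational(443, 3)) = Rational(8860, 3)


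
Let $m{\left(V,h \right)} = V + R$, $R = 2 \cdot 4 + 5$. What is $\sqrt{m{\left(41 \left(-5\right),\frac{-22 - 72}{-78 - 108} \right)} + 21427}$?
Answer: $\sqrt{21235} \approx 145.72$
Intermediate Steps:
$R = 13$ ($R = 8 + 5 = 13$)
$m{\left(V,h \right)} = 13 + V$ ($m{\left(V,h \right)} = V + 13 = 13 + V$)
$\sqrt{m{\left(41 \left(-5\right),\frac{-22 - 72}{-78 - 108} \right)} + 21427} = \sqrt{\left(13 + 41 \left(-5\right)\right) + 21427} = \sqrt{\left(13 - 205\right) + 21427} = \sqrt{-192 + 21427} = \sqrt{21235}$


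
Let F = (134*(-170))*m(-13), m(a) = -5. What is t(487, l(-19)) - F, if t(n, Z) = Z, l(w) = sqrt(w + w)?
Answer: -113900 + I*sqrt(38) ≈ -1.139e+5 + 6.1644*I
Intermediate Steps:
l(w) = sqrt(2)*sqrt(w) (l(w) = sqrt(2*w) = sqrt(2)*sqrt(w))
F = 113900 (F = (134*(-170))*(-5) = -22780*(-5) = 113900)
t(487, l(-19)) - F = sqrt(2)*sqrt(-19) - 1*113900 = sqrt(2)*(I*sqrt(19)) - 113900 = I*sqrt(38) - 113900 = -113900 + I*sqrt(38)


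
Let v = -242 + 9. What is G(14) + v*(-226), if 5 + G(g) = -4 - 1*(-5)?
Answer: 52654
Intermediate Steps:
G(g) = -4 (G(g) = -5 + (-4 - 1*(-5)) = -5 + (-4 + 5) = -5 + 1 = -4)
v = -233
G(14) + v*(-226) = -4 - 233*(-226) = -4 + 52658 = 52654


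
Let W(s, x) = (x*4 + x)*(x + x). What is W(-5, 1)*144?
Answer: 1440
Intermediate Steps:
W(s, x) = 10*x**2 (W(s, x) = (4*x + x)*(2*x) = (5*x)*(2*x) = 10*x**2)
W(-5, 1)*144 = (10*1**2)*144 = (10*1)*144 = 10*144 = 1440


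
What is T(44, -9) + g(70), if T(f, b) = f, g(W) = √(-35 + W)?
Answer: 44 + √35 ≈ 49.916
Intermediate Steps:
T(44, -9) + g(70) = 44 + √(-35 + 70) = 44 + √35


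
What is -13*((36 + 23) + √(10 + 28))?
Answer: -767 - 13*√38 ≈ -847.14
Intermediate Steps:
-13*((36 + 23) + √(10 + 28)) = -13*(59 + √38) = -767 - 13*√38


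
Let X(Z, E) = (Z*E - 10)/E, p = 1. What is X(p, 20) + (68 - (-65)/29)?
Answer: 4103/58 ≈ 70.741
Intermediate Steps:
X(Z, E) = (-10 + E*Z)/E (X(Z, E) = (E*Z - 10)/E = (-10 + E*Z)/E)
X(p, 20) + (68 - (-65)/29) = (1 - 10/20) + (68 - (-65)/29) = (1 - 10*1/20) + (68 - (-65)/29) = (1 - ½) + (68 - 1*(-65/29)) = ½ + (68 + 65/29) = ½ + 2037/29 = 4103/58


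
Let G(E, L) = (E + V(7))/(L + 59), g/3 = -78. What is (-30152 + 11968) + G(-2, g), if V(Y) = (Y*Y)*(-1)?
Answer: -3182149/175 ≈ -18184.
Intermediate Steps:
g = -234 (g = 3*(-78) = -234)
V(Y) = -Y² (V(Y) = Y²*(-1) = -Y²)
G(E, L) = (-49 + E)/(59 + L) (G(E, L) = (E - 1*7²)/(L + 59) = (E - 1*49)/(59 + L) = (E - 49)/(59 + L) = (-49 + E)/(59 + L))
(-30152 + 11968) + G(-2, g) = (-30152 + 11968) + (-49 - 2)/(59 - 234) = -18184 - 51/(-175) = -18184 - 1/175*(-51) = -18184 + 51/175 = -3182149/175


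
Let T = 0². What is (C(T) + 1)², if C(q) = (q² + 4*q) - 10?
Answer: 81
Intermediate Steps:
T = 0
C(q) = -10 + q² + 4*q
(C(T) + 1)² = ((-10 + 0² + 4*0) + 1)² = ((-10 + 0 + 0) + 1)² = (-10 + 1)² = (-9)² = 81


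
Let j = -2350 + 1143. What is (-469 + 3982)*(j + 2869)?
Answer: 5838606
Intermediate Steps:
j = -1207
(-469 + 3982)*(j + 2869) = (-469 + 3982)*(-1207 + 2869) = 3513*1662 = 5838606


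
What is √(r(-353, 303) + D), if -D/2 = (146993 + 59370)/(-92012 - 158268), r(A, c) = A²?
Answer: 3*√54205700183395/62570 ≈ 353.00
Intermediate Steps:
D = 206363/125140 (D = -2*(146993 + 59370)/(-92012 - 158268) = -412726/(-250280) = -412726*(-1)/250280 = -2*(-206363/250280) = 206363/125140 ≈ 1.6491)
√(r(-353, 303) + D) = √((-353)² + 206363/125140) = √(124609 + 206363/125140) = √(15593776623/125140) = 3*√54205700183395/62570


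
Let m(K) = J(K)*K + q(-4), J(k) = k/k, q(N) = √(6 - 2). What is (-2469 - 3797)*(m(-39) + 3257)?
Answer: -20176520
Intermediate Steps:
q(N) = 2 (q(N) = √4 = 2)
J(k) = 1
m(K) = 2 + K (m(K) = 1*K + 2 = K + 2 = 2 + K)
(-2469 - 3797)*(m(-39) + 3257) = (-2469 - 3797)*((2 - 39) + 3257) = -6266*(-37 + 3257) = -6266*3220 = -20176520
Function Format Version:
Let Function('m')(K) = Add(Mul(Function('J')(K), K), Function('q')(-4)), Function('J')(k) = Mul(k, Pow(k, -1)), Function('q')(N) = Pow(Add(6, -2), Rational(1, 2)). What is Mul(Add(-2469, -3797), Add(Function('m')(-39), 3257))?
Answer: -20176520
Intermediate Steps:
Function('q')(N) = 2 (Function('q')(N) = Pow(4, Rational(1, 2)) = 2)
Function('J')(k) = 1
Function('m')(K) = Add(2, K) (Function('m')(K) = Add(Mul(1, K), 2) = Add(K, 2) = Add(2, K))
Mul(Add(-2469, -3797), Add(Function('m')(-39), 3257)) = Mul(Add(-2469, -3797), Add(Add(2, -39), 3257)) = Mul(-6266, Add(-37, 3257)) = Mul(-6266, 3220) = -20176520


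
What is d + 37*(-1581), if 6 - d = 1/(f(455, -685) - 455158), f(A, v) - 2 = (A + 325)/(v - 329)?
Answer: -346093469645/5917038 ≈ -58491.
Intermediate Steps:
f(A, v) = 2 + (325 + A)/(-329 + v) (f(A, v) = 2 + (A + 325)/(v - 329) = 2 + (325 + A)/(-329 + v))
d = 35502241/5917038 (d = 6 - 1/((-333 + 455 + 2*(-685))/(-329 - 685) - 455158) = 6 - 1/((-333 + 455 - 1370)/(-1014) - 455158) = 6 - 1/(-1/1014*(-1248) - 455158) = 6 - 1/(16/13 - 455158) = 6 - 1/(-5917038/13) = 6 - 1*(-13/5917038) = 6 + 13/5917038 = 35502241/5917038 ≈ 6.0000)
d + 37*(-1581) = 35502241/5917038 + 37*(-1581) = 35502241/5917038 - 58497 = -346093469645/5917038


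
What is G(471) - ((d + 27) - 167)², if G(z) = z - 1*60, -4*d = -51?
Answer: -252505/16 ≈ -15782.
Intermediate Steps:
d = 51/4 (d = -¼*(-51) = 51/4 ≈ 12.750)
G(z) = -60 + z (G(z) = z - 60 = -60 + z)
G(471) - ((d + 27) - 167)² = (-60 + 471) - ((51/4 + 27) - 167)² = 411 - (159/4 - 167)² = 411 - (-509/4)² = 411 - 1*259081/16 = 411 - 259081/16 = -252505/16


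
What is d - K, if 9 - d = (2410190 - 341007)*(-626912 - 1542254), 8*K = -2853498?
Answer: 17953607072297/4 ≈ 4.4884e+12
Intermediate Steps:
K = -1426749/4 (K = (1/8)*(-2853498) = -1426749/4 ≈ -3.5669e+5)
d = 4488401411387 (d = 9 - (2410190 - 341007)*(-626912 - 1542254) = 9 - 2069183*(-2169166) = 9 - 1*(-4488401411378) = 9 + 4488401411378 = 4488401411387)
d - K = 4488401411387 - 1*(-1426749/4) = 4488401411387 + 1426749/4 = 17953607072297/4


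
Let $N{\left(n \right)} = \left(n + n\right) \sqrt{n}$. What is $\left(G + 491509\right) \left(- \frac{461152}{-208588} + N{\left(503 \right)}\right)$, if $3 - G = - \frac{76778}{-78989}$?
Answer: $\frac{4475937229651920}{4119039383} + \frac{39056908377540 \sqrt{503}}{78989} \approx 1.1091 \cdot 10^{10}$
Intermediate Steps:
$G = \frac{160189}{78989}$ ($G = 3 - - \frac{76778}{-78989} = 3 - \left(-76778\right) \left(- \frac{1}{78989}\right) = 3 - \frac{76778}{78989} = \frac{160189}{78989} \approx 2.028$)
$N{\left(n \right)} = 2 n^{\frac{3}{2}}$ ($N{\left(n \right)} = 2 n \sqrt{n} = 2 n^{\frac{3}{2}}$)
$\left(G + 491509\right) \left(- \frac{461152}{-208588} + N{\left(503 \right)}\right) = \left(\frac{160189}{78989} + 491509\right) \left(- \frac{461152}{-208588} + 2 \cdot 503^{\frac{3}{2}}\right) = \frac{38823964590 \left(\left(-461152\right) \left(- \frac{1}{208588}\right) + 2 \cdot 503 \sqrt{503}\right)}{78989} = \frac{38823964590 \left(\frac{115288}{52147} + 1006 \sqrt{503}\right)}{78989} = \frac{4475937229651920}{4119039383} + \frac{39056908377540 \sqrt{503}}{78989}$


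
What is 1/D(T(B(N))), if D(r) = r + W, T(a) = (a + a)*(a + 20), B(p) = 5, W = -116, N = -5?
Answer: 1/134 ≈ 0.0074627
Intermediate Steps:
T(a) = 2*a*(20 + a) (T(a) = (2*a)*(20 + a) = 2*a*(20 + a))
D(r) = -116 + r (D(r) = r - 116 = -116 + r)
1/D(T(B(N))) = 1/(-116 + 2*5*(20 + 5)) = 1/(-116 + 2*5*25) = 1/(-116 + 250) = 1/134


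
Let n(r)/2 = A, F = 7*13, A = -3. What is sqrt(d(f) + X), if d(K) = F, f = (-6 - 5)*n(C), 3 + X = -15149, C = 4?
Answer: I*sqrt(15061) ≈ 122.72*I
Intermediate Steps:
F = 91
X = -15152 (X = -3 - 15149 = -15152)
n(r) = -6 (n(r) = 2*(-3) = -6)
f = 66 (f = (-6 - 5)*(-6) = -11*(-6) = 66)
d(K) = 91
sqrt(d(f) + X) = sqrt(91 - 15152) = sqrt(-15061) = I*sqrt(15061)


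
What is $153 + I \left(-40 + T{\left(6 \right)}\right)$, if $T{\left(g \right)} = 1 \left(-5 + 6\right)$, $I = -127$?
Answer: $5106$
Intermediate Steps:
$T{\left(g \right)} = 1$ ($T{\left(g \right)} = 1 \cdot 1 = 1$)
$153 + I \left(-40 + T{\left(6 \right)}\right) = 153 - 127 \left(-40 + 1\right) = 153 - -4953 = 153 + 4953 = 5106$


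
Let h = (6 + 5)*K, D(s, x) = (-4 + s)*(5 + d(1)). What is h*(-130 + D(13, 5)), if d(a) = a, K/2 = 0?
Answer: 0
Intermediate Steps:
K = 0 (K = 2*0 = 0)
D(s, x) = -24 + 6*s (D(s, x) = (-4 + s)*(5 + 1) = (-4 + s)*6 = -24 + 6*s)
h = 0 (h = (6 + 5)*0 = 11*0 = 0)
h*(-130 + D(13, 5)) = 0*(-130 + (-24 + 6*13)) = 0*(-130 + (-24 + 78)) = 0*(-130 + 54) = 0*(-76) = 0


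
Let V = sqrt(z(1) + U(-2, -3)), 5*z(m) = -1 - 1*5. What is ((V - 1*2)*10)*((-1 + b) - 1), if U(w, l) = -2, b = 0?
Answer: 40 - 16*I*sqrt(5) ≈ 40.0 - 35.777*I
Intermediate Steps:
z(m) = -6/5 (z(m) = (-1 - 1*5)/5 = (-1 - 5)/5 = (1/5)*(-6) = -6/5)
V = 4*I*sqrt(5)/5 (V = sqrt(-6/5 - 2) = sqrt(-16/5) = 4*I*sqrt(5)/5 ≈ 1.7889*I)
((V - 1*2)*10)*((-1 + b) - 1) = ((4*I*sqrt(5)/5 - 1*2)*10)*((-1 + 0) - 1) = ((4*I*sqrt(5)/5 - 2)*10)*(-1 - 1) = ((-2 + 4*I*sqrt(5)/5)*10)*(-2) = (-20 + 8*I*sqrt(5))*(-2) = 40 - 16*I*sqrt(5)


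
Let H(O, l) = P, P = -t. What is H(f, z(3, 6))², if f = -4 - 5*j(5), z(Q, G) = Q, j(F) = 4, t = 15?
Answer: 225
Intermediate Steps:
f = -24 (f = -4 - 5*4 = -4 - 20 = -24)
P = -15 (P = -1*15 = -15)
H(O, l) = -15
H(f, z(3, 6))² = (-15)² = 225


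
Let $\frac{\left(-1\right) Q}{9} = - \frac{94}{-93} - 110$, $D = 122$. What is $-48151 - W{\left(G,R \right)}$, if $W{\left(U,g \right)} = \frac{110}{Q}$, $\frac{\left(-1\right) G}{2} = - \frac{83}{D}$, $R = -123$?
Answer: $- \frac{732089509}{15204} \approx -48151.0$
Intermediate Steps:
$Q = \frac{30408}{31}$ ($Q = - 9 \left(- \frac{94}{-93} - 110\right) = - 9 \left(\left(-94\right) \left(- \frac{1}{93}\right) - 110\right) = - 9 \left(\frac{94}{93} - 110\right) = \left(-9\right) \left(- \frac{10136}{93}\right) = \frac{30408}{31} \approx 980.9$)
$G = \frac{83}{61}$ ($G = - 2 \left(- \frac{83}{122}\right) = - 2 \left(\left(-83\right) \frac{1}{122}\right) = \left(-2\right) \left(- \frac{83}{122}\right) = \frac{83}{61} \approx 1.3607$)
$W{\left(U,g \right)} = \frac{1705}{15204}$ ($W{\left(U,g \right)} = \frac{110}{\frac{30408}{31}} = 110 \cdot \frac{31}{30408} = \frac{1705}{15204}$)
$-48151 - W{\left(G,R \right)} = -48151 - \frac{1705}{15204} = - \frac{732089509}{15204}$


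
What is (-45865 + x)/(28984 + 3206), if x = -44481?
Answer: -45173/16095 ≈ -2.8066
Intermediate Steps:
(-45865 + x)/(28984 + 3206) = (-45865 - 44481)/(28984 + 3206) = -90346/32190 = -90346*1/32190 = -45173/16095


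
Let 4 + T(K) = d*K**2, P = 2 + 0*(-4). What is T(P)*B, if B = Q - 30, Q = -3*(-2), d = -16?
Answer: 1632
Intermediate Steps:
P = 2 (P = 2 + 0 = 2)
T(K) = -4 - 16*K**2
Q = 6
B = -24 (B = 6 - 30 = -24)
T(P)*B = (-4 - 16*2**2)*(-24) = (-4 - 16*4)*(-24) = (-4 - 64)*(-24) = -68*(-24) = 1632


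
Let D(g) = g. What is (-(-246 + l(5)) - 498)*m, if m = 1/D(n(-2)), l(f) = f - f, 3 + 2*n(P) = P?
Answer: 504/5 ≈ 100.80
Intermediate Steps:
n(P) = -3/2 + P/2
l(f) = 0
m = -⅖ (m = 1/(-3/2 + (½)*(-2)) = 1/(-3/2 - 1) = 1/(-5/2) = -⅖ ≈ -0.40000)
(-(-246 + l(5)) - 498)*m = (-(-246 + 0) - 498)*(-⅖) = (-1*(-246) - 498)*(-⅖) = (246 - 498)*(-⅖) = -252*(-⅖) = 504/5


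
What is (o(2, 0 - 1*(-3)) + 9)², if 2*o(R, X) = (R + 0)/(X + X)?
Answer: 3025/36 ≈ 84.028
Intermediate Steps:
o(R, X) = R/(4*X) (o(R, X) = ((R + 0)/(X + X))/2 = (R/((2*X)))/2 = (R*(1/(2*X)))/2 = (R/(2*X))/2 = R/(4*X))
(o(2, 0 - 1*(-3)) + 9)² = ((¼)*2/(0 - 1*(-3)) + 9)² = ((¼)*2/(0 + 3) + 9)² = ((¼)*2/3 + 9)² = ((¼)*2*(⅓) + 9)² = (⅙ + 9)² = (55/6)² = 3025/36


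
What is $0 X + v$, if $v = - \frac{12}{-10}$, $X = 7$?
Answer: $\frac{6}{5} \approx 1.2$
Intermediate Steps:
$v = \frac{6}{5}$ ($v = \left(-12\right) \left(- \frac{1}{10}\right) = \frac{6}{5} \approx 1.2$)
$0 X + v = 0 \cdot 7 + \frac{6}{5} = 0 + \frac{6}{5} = \frac{6}{5}$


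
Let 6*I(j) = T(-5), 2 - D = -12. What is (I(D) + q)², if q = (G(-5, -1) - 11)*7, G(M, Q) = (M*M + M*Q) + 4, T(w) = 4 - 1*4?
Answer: 25921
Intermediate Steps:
D = 14 (D = 2 - 1*(-12) = 2 + 12 = 14)
T(w) = 0 (T(w) = 4 - 4 = 0)
I(j) = 0 (I(j) = (⅙)*0 = 0)
G(M, Q) = 4 + M² + M*Q (G(M, Q) = (M² + M*Q) + 4 = 4 + M² + M*Q)
q = 161 (q = ((4 + (-5)² - 5*(-1)) - 11)*7 = ((4 + 25 + 5) - 11)*7 = (34 - 11)*7 = 23*7 = 161)
(I(D) + q)² = (0 + 161)² = 161² = 25921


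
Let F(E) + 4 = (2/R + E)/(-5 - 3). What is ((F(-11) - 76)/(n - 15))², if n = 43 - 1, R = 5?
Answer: 1100401/129600 ≈ 8.4908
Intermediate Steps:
n = 42
F(E) = -81/20 - E/8 (F(E) = -4 + (2/5 + E)/(-5 - 3) = -4 + (2*(⅕) + E)/(-8) = -4 + (⅖ + E)*(-⅛) = -4 + (-1/20 - E/8) = -81/20 - E/8)
((F(-11) - 76)/(n - 15))² = (((-81/20 - ⅛*(-11)) - 76)/(42 - 15))² = (((-81/20 + 11/8) - 76)/27)² = ((-107/40 - 76)*(1/27))² = (-3147/40*1/27)² = (-1049/360)² = 1100401/129600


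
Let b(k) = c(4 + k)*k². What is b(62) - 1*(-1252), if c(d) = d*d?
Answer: 16745716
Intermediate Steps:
c(d) = d²
b(k) = k²*(4 + k)² (b(k) = (4 + k)²*k² = k²*(4 + k)²)
b(62) - 1*(-1252) = 62²*(4 + 62)² - 1*(-1252) = 3844*66² + 1252 = 3844*4356 + 1252 = 16744464 + 1252 = 16745716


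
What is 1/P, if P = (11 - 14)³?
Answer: -1/27 ≈ -0.037037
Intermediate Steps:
P = -27 (P = (-3)³ = -27)
1/P = 1/(-27) = -1/27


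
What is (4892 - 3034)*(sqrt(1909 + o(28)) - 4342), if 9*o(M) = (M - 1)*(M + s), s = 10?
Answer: -8067436 + 31586*sqrt(7) ≈ -7.9839e+6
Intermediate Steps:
o(M) = (-1 + M)*(10 + M)/9 (o(M) = ((M - 1)*(M + 10))/9 = ((-1 + M)*(10 + M))/9 = (-1 + M)*(10 + M)/9)
(4892 - 3034)*(sqrt(1909 + o(28)) - 4342) = (4892 - 3034)*(sqrt(1909 + (-10/9 + 28 + (1/9)*28**2)) - 4342) = 1858*(sqrt(1909 + (-10/9 + 28 + (1/9)*784)) - 4342) = 1858*(sqrt(1909 + (-10/9 + 28 + 784/9)) - 4342) = 1858*(sqrt(1909 + 114) - 4342) = 1858*(sqrt(2023) - 4342) = 1858*(17*sqrt(7) - 4342) = 1858*(-4342 + 17*sqrt(7)) = -8067436 + 31586*sqrt(7)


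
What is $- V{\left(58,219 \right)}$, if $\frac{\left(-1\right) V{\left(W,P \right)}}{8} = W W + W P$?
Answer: $128528$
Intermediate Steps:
$V{\left(W,P \right)} = - 8 W^{2} - 8 P W$ ($V{\left(W,P \right)} = - 8 \left(W W + W P\right) = - 8 \left(W^{2} + P W\right) = - 8 W^{2} - 8 P W$)
$- V{\left(58,219 \right)} = - \left(-8\right) 58 \left(219 + 58\right) = - \left(-8\right) 58 \cdot 277 = \left(-1\right) \left(-128528\right) = 128528$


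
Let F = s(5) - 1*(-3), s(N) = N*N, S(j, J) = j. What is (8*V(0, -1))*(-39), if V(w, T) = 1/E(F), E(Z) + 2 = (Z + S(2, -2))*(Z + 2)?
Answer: -156/449 ≈ -0.34744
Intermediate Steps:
s(N) = N²
F = 28 (F = 5² - 1*(-3) = 25 + 3 = 28)
E(Z) = -2 + (2 + Z)² (E(Z) = -2 + (Z + 2)*(Z + 2) = -2 + (2 + Z)*(2 + Z) = -2 + (2 + Z)²)
V(w, T) = 1/898 (V(w, T) = 1/(2 + 28² + 4*28) = 1/(2 + 784 + 112) = 1/898)
(8*V(0, -1))*(-39) = (8*(1/898))*(-39) = (4/449)*(-39) = -156/449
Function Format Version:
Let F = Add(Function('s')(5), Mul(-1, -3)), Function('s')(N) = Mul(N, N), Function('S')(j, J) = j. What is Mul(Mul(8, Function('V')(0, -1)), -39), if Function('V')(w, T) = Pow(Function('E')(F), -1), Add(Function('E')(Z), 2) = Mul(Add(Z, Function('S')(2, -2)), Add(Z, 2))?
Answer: Rational(-156, 449) ≈ -0.34744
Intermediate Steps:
Function('s')(N) = Pow(N, 2)
F = 28 (F = Add(Pow(5, 2), Mul(-1, -3)) = Add(25, 3) = 28)
Function('E')(Z) = Add(-2, Pow(Add(2, Z), 2)) (Function('E')(Z) = Add(-2, Mul(Add(Z, 2), Add(Z, 2))) = Add(-2, Mul(Add(2, Z), Add(2, Z))) = Add(-2, Pow(Add(2, Z), 2)))
Function('V')(w, T) = Rational(1, 898) (Function('V')(w, T) = Pow(Add(2, Pow(28, 2), Mul(4, 28)), -1) = Pow(Add(2, 784, 112), -1) = Pow(898, -1) = Rational(1, 898))
Mul(Mul(8, Function('V')(0, -1)), -39) = Mul(Mul(8, Rational(1, 898)), -39) = Mul(Rational(4, 449), -39) = Rational(-156, 449)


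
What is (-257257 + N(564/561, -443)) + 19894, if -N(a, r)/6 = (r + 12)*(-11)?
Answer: -265809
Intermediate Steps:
N(a, r) = 792 + 66*r (N(a, r) = -6*(r + 12)*(-11) = -6*(12 + r)*(-11) = -6*(-132 - 11*r) = 792 + 66*r)
(-257257 + N(564/561, -443)) + 19894 = (-257257 + (792 + 66*(-443))) + 19894 = (-257257 + (792 - 29238)) + 19894 = (-257257 - 28446) + 19894 = -285703 + 19894 = -265809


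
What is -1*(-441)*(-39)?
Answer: -17199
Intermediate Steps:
-1*(-441)*(-39) = 441*(-39) = -17199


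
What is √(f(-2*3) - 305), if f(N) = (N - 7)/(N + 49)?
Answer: 2*I*√141126/43 ≈ 17.473*I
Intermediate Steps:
f(N) = (-7 + N)/(49 + N)
√(f(-2*3) - 305) = √((-7 - 2*3)/(49 - 2*3) - 305) = √((-7 - 6)/(49 - 6) - 305) = √(-13/43 - 305) = √(-13128/43) = 2*I*√141126/43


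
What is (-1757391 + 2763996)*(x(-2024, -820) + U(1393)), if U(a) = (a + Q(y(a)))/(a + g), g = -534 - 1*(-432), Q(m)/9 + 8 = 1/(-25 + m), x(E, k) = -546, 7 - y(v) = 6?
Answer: -5665699394415/10328 ≈ -5.4858e+8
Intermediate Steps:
y(v) = 1 (y(v) = 7 - 1*6 = 7 - 6 = 1)
Q(m) = -72 + 9/(-25 + m)
g = -102 (g = -534 + 432 = -102)
U(a) = (-579/8 + a)/(-102 + a) (U(a) = (a + 9*(201 - 8*1)/(-25 + 1))/(a - 102) = (a + 9*(201 - 8)/(-24))/(-102 + a) = (a + 9*(-1/24)*193)/(-102 + a) = (a - 579/8)/(-102 + a) = (-579/8 + a)/(-102 + a))
(-1757391 + 2763996)*(x(-2024, -820) + U(1393)) = (-1757391 + 2763996)*(-546 + (-579/8 + 1393)/(-102 + 1393)) = 1006605*(-546 + (10565/8)/1291) = 1006605*(-546 + (1/1291)*(10565/8)) = 1006605*(-546 + 10565/10328) = 1006605*(-5628523/10328) = -5665699394415/10328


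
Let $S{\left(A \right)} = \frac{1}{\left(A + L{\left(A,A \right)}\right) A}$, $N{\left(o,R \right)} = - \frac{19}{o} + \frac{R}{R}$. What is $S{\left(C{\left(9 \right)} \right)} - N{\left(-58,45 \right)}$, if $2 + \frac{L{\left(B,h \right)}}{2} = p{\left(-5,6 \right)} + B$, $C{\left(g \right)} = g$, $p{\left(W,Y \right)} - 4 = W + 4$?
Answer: $- \frac{691}{522} \approx -1.3238$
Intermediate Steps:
$p{\left(W,Y \right)} = 8 + W$ ($p{\left(W,Y \right)} = 4 + \left(W + 4\right) = 4 + \left(4 + W\right) = 8 + W$)
$N{\left(o,R \right)} = 1 - \frac{19}{o}$ ($N{\left(o,R \right)} = - \frac{19}{o} + 1 = 1 - \frac{19}{o}$)
$L{\left(B,h \right)} = 2 + 2 B$ ($L{\left(B,h \right)} = -4 + 2 \left(\left(8 - 5\right) + B\right) = -4 + 2 \left(3 + B\right) = -4 + \left(6 + 2 B\right) = 2 + 2 B$)
$S{\left(A \right)} = \frac{1}{A \left(2 + 3 A\right)}$ ($S{\left(A \right)} = \frac{1}{\left(A + \left(2 + 2 A\right)\right) A} = \frac{1}{\left(2 + 3 A\right) A} = \frac{1}{A \left(2 + 3 A\right)}$)
$S{\left(C{\left(9 \right)} \right)} - N{\left(-58,45 \right)} = \frac{1}{9 \left(2 + 3 \cdot 9\right)} - \frac{-19 - 58}{-58} = \frac{1}{9 \left(2 + 27\right)} - \left(- \frac{1}{58}\right) \left(-77\right) = \frac{1}{9 \cdot 29} - \frac{77}{58} = \frac{1}{9} \cdot \frac{1}{29} - \frac{77}{58} = \frac{1}{261} - \frac{77}{58} = - \frac{691}{522}$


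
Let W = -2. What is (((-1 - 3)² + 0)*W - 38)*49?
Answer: -3430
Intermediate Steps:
(((-1 - 3)² + 0)*W - 38)*49 = (((-1 - 3)² + 0)*(-2) - 38)*49 = (((-4)² + 0)*(-2) - 38)*49 = ((16 + 0)*(-2) - 38)*49 = (16*(-2) - 38)*49 = (-32 - 38)*49 = -70*49 = -3430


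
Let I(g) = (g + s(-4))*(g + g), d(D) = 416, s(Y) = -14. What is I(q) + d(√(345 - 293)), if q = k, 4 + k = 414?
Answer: 325136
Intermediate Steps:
k = 410 (k = -4 + 414 = 410)
q = 410
I(g) = 2*g*(-14 + g) (I(g) = (g - 14)*(g + g) = (-14 + g)*(2*g) = 2*g*(-14 + g))
I(q) + d(√(345 - 293)) = 2*410*(-14 + 410) + 416 = 2*410*396 + 416 = 324720 + 416 = 325136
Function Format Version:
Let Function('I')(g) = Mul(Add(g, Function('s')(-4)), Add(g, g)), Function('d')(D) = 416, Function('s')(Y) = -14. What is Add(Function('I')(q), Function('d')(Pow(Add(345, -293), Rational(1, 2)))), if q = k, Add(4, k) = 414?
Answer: 325136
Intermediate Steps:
k = 410 (k = Add(-4, 414) = 410)
q = 410
Function('I')(g) = Mul(2, g, Add(-14, g)) (Function('I')(g) = Mul(Add(g, -14), Add(g, g)) = Mul(Add(-14, g), Mul(2, g)) = Mul(2, g, Add(-14, g)))
Add(Function('I')(q), Function('d')(Pow(Add(345, -293), Rational(1, 2)))) = Add(Mul(2, 410, Add(-14, 410)), 416) = Add(Mul(2, 410, 396), 416) = Add(324720, 416) = 325136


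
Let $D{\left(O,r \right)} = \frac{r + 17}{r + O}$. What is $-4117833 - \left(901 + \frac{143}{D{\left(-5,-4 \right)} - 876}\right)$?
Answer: $- \frac{32525641111}{7897} \approx -4.1187 \cdot 10^{6}$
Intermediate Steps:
$D{\left(O,r \right)} = \frac{17 + r}{O + r}$
$-4117833 - \left(901 + \frac{143}{D{\left(-5,-4 \right)} - 876}\right) = -4117833 - \left(901 + \frac{143}{\frac{17 - 4}{-5 - 4} - 876}\right) = -4117833 - \left(901 + \frac{143}{\frac{1}{-9} \cdot 13 - 876}\right) = -4117833 - \left(901 + \frac{143}{\left(- \frac{1}{9}\right) 13 - 876}\right) = -4117833 - \left(901 + \frac{143}{- \frac{13}{9} - 876}\right) = -4117833 - \left(901 + \frac{143}{- \frac{7897}{9}}\right) = -4117833 - \left(901 + 143 \left(- \frac{9}{7897}\right)\right) = -4117833 - \left(901 - \frac{1287}{7897}\right) = -4117833 - \frac{7113910}{7897} = - \frac{32525641111}{7897}$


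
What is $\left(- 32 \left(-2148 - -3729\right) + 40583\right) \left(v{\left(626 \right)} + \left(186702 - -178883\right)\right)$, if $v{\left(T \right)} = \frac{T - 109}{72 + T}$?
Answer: $- \frac{2554085079623}{698} \approx -3.6591 \cdot 10^{9}$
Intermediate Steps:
$v{\left(T \right)} = \frac{-109 + T}{72 + T}$
$\left(- 32 \left(-2148 - -3729\right) + 40583\right) \left(v{\left(626 \right)} + \left(186702 - -178883\right)\right) = \left(- 32 \left(-2148 - -3729\right) + 40583\right) \left(\frac{-109 + 626}{72 + 626} + \left(186702 - -178883\right)\right) = \left(- 32 \left(-2148 + 3729\right) + 40583\right) \left(\frac{1}{698} \cdot 517 + \left(186702 + 178883\right)\right) = \left(\left(-32\right) 1581 + 40583\right) \left(\frac{1}{698} \cdot 517 + 365585\right) = \left(-50592 + 40583\right) \left(\frac{517}{698} + 365585\right) = \left(-10009\right) \frac{255178847}{698} = - \frac{2554085079623}{698}$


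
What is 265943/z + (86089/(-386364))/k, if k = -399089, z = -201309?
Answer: -13668899063456309/10346854643638788 ≈ -1.3211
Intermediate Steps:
265943/z + (86089/(-386364))/k = 265943/(-201309) + (86089/(-386364))/(-399089) = 265943*(-1/201309) + (86089*(-1/386364))*(-1/399089) = -265943/201309 - 86089/386364*(-1/399089) = -265943/201309 + 86089/154193622396 = -13668899063456309/10346854643638788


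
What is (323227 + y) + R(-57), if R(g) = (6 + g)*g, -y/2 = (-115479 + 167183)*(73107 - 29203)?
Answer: -4539698698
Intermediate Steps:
y = -4540024832 (y = -2*(-115479 + 167183)*(73107 - 29203) = -103408*43904 = -2*2270012416 = -4540024832)
R(g) = g*(6 + g)
(323227 + y) + R(-57) = (323227 - 4540024832) - 57*(6 - 57) = -4539701605 - 57*(-51) = -4539701605 + 2907 = -4539698698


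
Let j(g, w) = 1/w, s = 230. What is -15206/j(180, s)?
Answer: -3497380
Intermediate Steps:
-15206/j(180, s) = -15206/(1/230) = -15206/1/230 = -15206*230 = -3497380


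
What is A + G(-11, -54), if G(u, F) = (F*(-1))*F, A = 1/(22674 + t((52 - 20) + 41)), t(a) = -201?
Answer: -65531267/22473 ≈ -2916.0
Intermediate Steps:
A = 1/22473 (A = 1/(22674 - 201) = 1/22473 ≈ 4.4498e-5)
G(u, F) = -F² (G(u, F) = (-F)*F = -F²)
A + G(-11, -54) = 1/22473 - 1*(-54)² = 1/22473 - 1*2916 = 1/22473 - 2916 = -65531267/22473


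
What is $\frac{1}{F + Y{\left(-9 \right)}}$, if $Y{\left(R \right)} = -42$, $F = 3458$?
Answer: $\frac{1}{3416} \approx 0.00029274$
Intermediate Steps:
$\frac{1}{F + Y{\left(-9 \right)}} = \frac{1}{3458 - 42} = \frac{1}{3416}$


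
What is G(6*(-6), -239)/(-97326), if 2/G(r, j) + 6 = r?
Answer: 1/2043846 ≈ 4.8927e-7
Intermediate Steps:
G(r, j) = 2/(-6 + r)
G(6*(-6), -239)/(-97326) = (2/(-6 + 6*(-6)))/(-97326) = (2/(-6 - 36))*(-1/97326) = (2/(-42))*(-1/97326) = (2*(-1/42))*(-1/97326) = -1/21*(-1/97326) = 1/2043846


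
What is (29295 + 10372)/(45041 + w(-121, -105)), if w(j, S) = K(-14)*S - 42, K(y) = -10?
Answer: 39667/46049 ≈ 0.86141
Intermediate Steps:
w(j, S) = -42 - 10*S (w(j, S) = -10*S - 42 = -42 - 10*S)
(29295 + 10372)/(45041 + w(-121, -105)) = (29295 + 10372)/(45041 + (-42 - 10*(-105))) = 39667/(45041 + (-42 + 1050)) = 39667/(45041 + 1008) = 39667/46049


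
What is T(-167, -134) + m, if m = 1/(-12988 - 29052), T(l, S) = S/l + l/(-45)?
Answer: 285189449/63186120 ≈ 4.5135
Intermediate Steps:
T(l, S) = -l/45 + S/l (T(l, S) = S/l + l*(-1/45) = S/l - l/45 = -l/45 + S/l)
m = -1/42040 (m = 1/(-42040) = -1/42040 ≈ -2.3787e-5)
T(-167, -134) + m = (-1/45*(-167) - 134/(-167)) - 1/42040 = (167/45 - 134*(-1/167)) - 1/42040 = (167/45 + 134/167) - 1/42040 = 33919/7515 - 1/42040 = 285189449/63186120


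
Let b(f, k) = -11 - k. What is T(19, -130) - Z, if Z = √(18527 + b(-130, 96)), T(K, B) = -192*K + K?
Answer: -3629 - 2*√4605 ≈ -3764.7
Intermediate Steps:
T(K, B) = -191*K
Z = 2*√4605 (Z = √(18527 + (-11 - 1*96)) = √(18527 + (-11 - 96)) = √(18527 - 107) = √18420 = 2*√4605 ≈ 135.72)
T(19, -130) - Z = -191*19 - 2*√4605 = -3629 - 2*√4605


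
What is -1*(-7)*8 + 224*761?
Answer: 170520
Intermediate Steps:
-1*(-7)*8 + 224*761 = 7*8 + 170464 = 56 + 170464 = 170520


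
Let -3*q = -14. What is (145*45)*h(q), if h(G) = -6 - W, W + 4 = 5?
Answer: -45675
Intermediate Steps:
W = 1 (W = -4 + 5 = 1)
q = 14/3 (q = -⅓*(-14) = 14/3 ≈ 4.6667)
h(G) = -7 (h(G) = -6 - 1*1 = -6 - 1 = -7)
(145*45)*h(q) = (145*45)*(-7) = 6525*(-7) = -45675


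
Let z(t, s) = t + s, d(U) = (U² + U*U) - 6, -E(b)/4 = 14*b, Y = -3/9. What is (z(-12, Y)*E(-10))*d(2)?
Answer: -41440/3 ≈ -13813.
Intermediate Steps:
Y = -⅓ (Y = -3*⅑ = -⅓ ≈ -0.33333)
E(b) = -56*b
d(U) = -6 + 2*U² (d(U) = (U² + U²) - 6 = 2*U² - 6 = -6 + 2*U²)
z(t, s) = s + t
(z(-12, Y)*E(-10))*d(2) = ((-⅓ - 12)*(-56*(-10)))*(-6 + 2*2²) = (-37/3*560)*(-6 + 2*4) = -20720*(-6 + 8)/3 = -20720/3*2 = -41440/3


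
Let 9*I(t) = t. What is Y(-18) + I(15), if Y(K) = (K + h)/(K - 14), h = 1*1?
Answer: 211/96 ≈ 2.1979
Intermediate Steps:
h = 1
I(t) = t/9
Y(K) = (1 + K)/(-14 + K) (Y(K) = (K + 1)/(K - 14) = (1 + K)/(-14 + K))
Y(-18) + I(15) = (1 - 18)/(-14 - 18) + (⅑)*15 = -17/(-32) + 5/3 = -1/32*(-17) + 5/3 = 17/32 + 5/3 = 211/96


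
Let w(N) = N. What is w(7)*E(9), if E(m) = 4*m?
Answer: 252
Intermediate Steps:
w(7)*E(9) = 7*(4*9) = 7*36 = 252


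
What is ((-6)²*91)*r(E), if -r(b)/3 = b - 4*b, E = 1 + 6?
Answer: 206388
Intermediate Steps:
E = 7
r(b) = 9*b (r(b) = -3*(b - 4*b) = -(-9)*b = 9*b)
((-6)²*91)*r(E) = ((-6)²*91)*(9*7) = (36*91)*63 = 3276*63 = 206388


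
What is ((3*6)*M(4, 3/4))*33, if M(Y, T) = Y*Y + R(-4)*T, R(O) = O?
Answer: 7722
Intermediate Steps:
M(Y, T) = Y**2 - 4*T (M(Y, T) = Y*Y - 4*T = Y**2 - 4*T)
((3*6)*M(4, 3/4))*33 = ((3*6)*(4**2 - 12/4))*33 = (18*(16 - 12/4))*33 = (18*(16 - 4*3/4))*33 = (18*(16 - 3))*33 = (18*13)*33 = 234*33 = 7722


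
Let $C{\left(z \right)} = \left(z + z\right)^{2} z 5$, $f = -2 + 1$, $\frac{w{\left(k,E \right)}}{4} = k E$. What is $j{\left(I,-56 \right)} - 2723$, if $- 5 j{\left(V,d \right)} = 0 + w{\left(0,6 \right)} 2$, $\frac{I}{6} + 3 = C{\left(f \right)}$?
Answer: $-2723$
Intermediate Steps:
$w{\left(k,E \right)} = 4 E k$ ($w{\left(k,E \right)} = 4 k E = 4 E k$)
$f = -1$
$C{\left(z \right)} = 20 z^{3}$ ($C{\left(z \right)} = \left(2 z\right)^{2} z 5 = 4 z^{2} z 5 = 4 z^{3} \cdot 5 = 20 z^{3}$)
$I = -138$ ($I = -18 + 6 \cdot 20 \left(-1\right)^{3} = -18 + 6 \cdot 20 \left(-1\right) = -18 + 6 \left(-20\right) = -18 - 120 = -138$)
$j{\left(V,d \right)} = 0$ ($j{\left(V,d \right)} = - \frac{0 + 4 \cdot 6 \cdot 0 \cdot 2}{5} = - \frac{0 + 0 \cdot 2}{5} = - \frac{0 + 0}{5} = \left(- \frac{1}{5}\right) 0 = 0$)
$j{\left(I,-56 \right)} - 2723 = 0 - 2723 = -2723$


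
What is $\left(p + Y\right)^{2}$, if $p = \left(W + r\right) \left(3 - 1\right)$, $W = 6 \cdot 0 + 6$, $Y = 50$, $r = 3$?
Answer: $4624$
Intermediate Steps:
$W = 6$ ($W = 0 + 6 = 6$)
$p = 18$ ($p = \left(6 + 3\right) \left(3 - 1\right) = 9 \left(3 - 1\right) = 9 \cdot 2 = 18$)
$\left(p + Y\right)^{2} = \left(18 + 50\right)^{2} = 68^{2} = 4624$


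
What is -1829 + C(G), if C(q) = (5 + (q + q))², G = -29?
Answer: 980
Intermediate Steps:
C(q) = (5 + 2*q)²
-1829 + C(G) = -1829 + (5 + 2*(-29))² = -1829 + (5 - 58)² = -1829 + (-53)² = -1829 + 2809 = 980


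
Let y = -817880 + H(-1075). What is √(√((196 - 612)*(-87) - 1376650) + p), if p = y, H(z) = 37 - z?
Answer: √(-816768 + I*√1340458) ≈ 0.641 + 903.75*I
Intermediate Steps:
y = -816768 (y = -817880 + (37 - 1*(-1075)) = -817880 + (37 + 1075) = -817880 + 1112 = -816768)
p = -816768
√(√((196 - 612)*(-87) - 1376650) + p) = √(√((196 - 612)*(-87) - 1376650) - 816768) = √(√(-416*(-87) - 1376650) - 816768) = √(√(36192 - 1376650) - 816768) = √(√(-1340458) - 816768) = √(I*√1340458 - 816768) = √(-816768 + I*√1340458)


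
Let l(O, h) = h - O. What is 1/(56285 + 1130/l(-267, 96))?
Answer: 363/20432585 ≈ 1.7766e-5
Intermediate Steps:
1/(56285 + 1130/l(-267, 96)) = 1/(56285 + 1130/(96 - 1*(-267))) = 1/(56285 + 1130/(96 + 267)) = 1/(56285 + 1130/363) = 1/(20432585/363) = 363/20432585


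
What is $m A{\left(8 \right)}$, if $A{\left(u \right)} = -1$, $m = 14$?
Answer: $-14$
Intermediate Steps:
$m A{\left(8 \right)} = 14 \left(-1\right) = -14$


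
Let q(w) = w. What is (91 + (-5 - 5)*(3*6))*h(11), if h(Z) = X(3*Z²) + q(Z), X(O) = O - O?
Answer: -979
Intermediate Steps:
X(O) = 0
h(Z) = Z (h(Z) = 0 + Z = Z)
(91 + (-5 - 5)*(3*6))*h(11) = (91 + (-5 - 5)*(3*6))*11 = (91 - 10*18)*11 = (91 - 180)*11 = -89*11 = -979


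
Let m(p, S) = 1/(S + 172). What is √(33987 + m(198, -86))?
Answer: √251367938/86 ≈ 184.36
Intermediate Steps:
m(p, S) = 1/(172 + S)
√(33987 + m(198, -86)) = √(33987 + 1/(172 - 86)) = √(33987 + 1/86) = √(2922883/86) = √251367938/86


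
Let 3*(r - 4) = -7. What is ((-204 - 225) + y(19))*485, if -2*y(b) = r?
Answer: -1250815/6 ≈ -2.0847e+5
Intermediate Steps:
r = 5/3 (r = 4 + (⅓)*(-7) = 4 - 7/3 = 5/3 ≈ 1.6667)
y(b) = -⅚ (y(b) = -½*5/3 = -⅚)
((-204 - 225) + y(19))*485 = ((-204 - 225) - ⅚)*485 = (-429 - ⅚)*485 = -2579/6*485 = -1250815/6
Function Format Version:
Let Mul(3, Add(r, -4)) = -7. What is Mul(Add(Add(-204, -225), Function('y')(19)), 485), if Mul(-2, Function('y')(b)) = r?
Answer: Rational(-1250815, 6) ≈ -2.0847e+5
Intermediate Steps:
r = Rational(5, 3) (r = Add(4, Mul(Rational(1, 3), -7)) = Add(4, Rational(-7, 3)) = Rational(5, 3) ≈ 1.6667)
Function('y')(b) = Rational(-5, 6) (Function('y')(b) = Mul(Rational(-1, 2), Rational(5, 3)) = Rational(-5, 6))
Mul(Add(Add(-204, -225), Function('y')(19)), 485) = Mul(Add(Add(-204, -225), Rational(-5, 6)), 485) = Mul(Add(-429, Rational(-5, 6)), 485) = Mul(Rational(-2579, 6), 485) = Rational(-1250815, 6)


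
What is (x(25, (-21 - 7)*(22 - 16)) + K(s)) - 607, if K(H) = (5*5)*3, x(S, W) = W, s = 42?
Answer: -700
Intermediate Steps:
K(H) = 75 (K(H) = 25*3 = 75)
(x(25, (-21 - 7)*(22 - 16)) + K(s)) - 607 = ((-21 - 7)*(22 - 16) + 75) - 607 = (-28*6 + 75) - 607 = (-168 + 75) - 607 = -93 - 607 = -700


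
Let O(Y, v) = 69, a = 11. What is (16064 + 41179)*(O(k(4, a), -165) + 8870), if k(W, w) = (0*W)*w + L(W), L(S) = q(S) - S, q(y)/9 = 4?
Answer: 511695177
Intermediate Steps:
q(y) = 36 (q(y) = 9*4 = 36)
L(S) = 36 - S
k(W, w) = 36 - W (k(W, w) = (0*W)*w + (36 - W) = 0*w + (36 - W) = 0 + (36 - W) = 36 - W)
(16064 + 41179)*(O(k(4, a), -165) + 8870) = (16064 + 41179)*(69 + 8870) = 57243*8939 = 511695177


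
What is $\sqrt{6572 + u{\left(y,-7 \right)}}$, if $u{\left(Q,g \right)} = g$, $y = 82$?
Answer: $\sqrt{6565} \approx 81.025$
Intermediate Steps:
$\sqrt{6572 + u{\left(y,-7 \right)}} = \sqrt{6572 - 7} = \sqrt{6565}$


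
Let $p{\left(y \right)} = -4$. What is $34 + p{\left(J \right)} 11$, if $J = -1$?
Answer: $-10$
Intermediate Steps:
$34 + p{\left(J \right)} 11 = 34 - 44 = -10$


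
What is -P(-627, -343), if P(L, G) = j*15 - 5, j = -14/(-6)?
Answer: -30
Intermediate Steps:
j = 7/3 (j = -14*(-⅙) = 7/3 ≈ 2.3333)
P(L, G) = 30 (P(L, G) = (7/3)*15 - 5 = 35 - 5 = 30)
-P(-627, -343) = -1*30 = -30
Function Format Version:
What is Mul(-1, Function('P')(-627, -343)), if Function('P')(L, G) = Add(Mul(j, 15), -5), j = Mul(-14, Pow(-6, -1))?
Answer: -30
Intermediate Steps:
j = Rational(7, 3) (j = Mul(-14, Rational(-1, 6)) = Rational(7, 3) ≈ 2.3333)
Function('P')(L, G) = 30 (Function('P')(L, G) = Add(Mul(Rational(7, 3), 15), -5) = Add(35, -5) = 30)
Mul(-1, Function('P')(-627, -343)) = Mul(-1, 30) = -30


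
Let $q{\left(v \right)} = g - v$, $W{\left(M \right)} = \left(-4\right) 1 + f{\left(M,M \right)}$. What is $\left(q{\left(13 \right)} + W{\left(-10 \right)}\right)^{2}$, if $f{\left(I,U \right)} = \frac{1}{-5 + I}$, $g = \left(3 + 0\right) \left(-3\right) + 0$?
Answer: $\frac{152881}{225} \approx 679.47$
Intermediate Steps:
$g = -9$ ($g = 3 \left(-3\right) + 0 = -9 + 0 = -9$)
$W{\left(M \right)} = -4 + \frac{1}{-5 + M}$ ($W{\left(M \right)} = \left(-4\right) 1 + \frac{1}{-5 + M} = -4 + \frac{1}{-5 + M}$)
$q{\left(v \right)} = -9 - v$
$\left(q{\left(13 \right)} + W{\left(-10 \right)}\right)^{2} = \left(\left(-9 - 13\right) + \frac{21 - -40}{-5 - 10}\right)^{2} = \left(\left(-9 - 13\right) + \frac{21 + 40}{-15}\right)^{2} = \left(-22 - \frac{61}{15}\right)^{2} = \left(- \frac{391}{15}\right)^{2} = \frac{152881}{225}$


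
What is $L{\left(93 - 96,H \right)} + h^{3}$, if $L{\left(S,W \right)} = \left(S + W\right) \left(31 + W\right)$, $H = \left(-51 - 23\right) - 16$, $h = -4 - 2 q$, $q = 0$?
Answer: $5423$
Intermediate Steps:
$h = -4$ ($h = -4 - 0 = -4 + 0 = -4$)
$H = -90$ ($H = -74 - 16 = -90$)
$L{\left(S,W \right)} = \left(31 + W\right) \left(S + W\right)$
$L{\left(93 - 96,H \right)} + h^{3} = \left(\left(-90\right)^{2} + 31 \left(93 - 96\right) + 31 \left(-90\right) + \left(93 - 96\right) \left(-90\right)\right) + \left(-4\right)^{3} = \left(8100 + 31 \left(-3\right) - 2790 - -270\right) - 64 = \left(8100 - 93 - 2790 + 270\right) - 64 = 5487 - 64 = 5423$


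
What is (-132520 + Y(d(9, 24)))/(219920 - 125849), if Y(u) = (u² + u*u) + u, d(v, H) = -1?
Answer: -44173/31357 ≈ -1.4087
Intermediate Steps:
Y(u) = u + 2*u² (Y(u) = (u² + u²) + u = 2*u² + u = u + 2*u²)
(-132520 + Y(d(9, 24)))/(219920 - 125849) = (-132520 - (1 + 2*(-1)))/(219920 - 125849) = (-132520 - (1 - 2))/94071 = (-132520 - 1*(-1))*(1/94071) = (-132520 + 1)*(1/94071) = -132519*1/94071 = -44173/31357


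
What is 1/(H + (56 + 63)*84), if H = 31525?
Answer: 1/41521 ≈ 2.4084e-5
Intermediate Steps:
1/(H + (56 + 63)*84) = 1/(31525 + (56 + 63)*84) = 1/(31525 + 119*84) = 1/(31525 + 9996) = 1/41521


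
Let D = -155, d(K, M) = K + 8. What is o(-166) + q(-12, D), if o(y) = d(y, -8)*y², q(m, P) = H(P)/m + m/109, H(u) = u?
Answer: -5694816433/1308 ≈ -4.3538e+6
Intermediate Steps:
d(K, M) = 8 + K
q(m, P) = m/109 + P/m (q(m, P) = P/m + m/109 = m/109 + P/m)
o(y) = y²*(8 + y) (o(y) = (8 + y)*y² = y²*(8 + y))
o(-166) + q(-12, D) = (-166)²*(8 - 166) + ((1/109)*(-12) - 155/(-12)) = 27556*(-158) + (-12/109 - 155*(-1/12)) = -4353848 + (-12/109 + 155/12) = -4353848 + 16751/1308 = -5694816433/1308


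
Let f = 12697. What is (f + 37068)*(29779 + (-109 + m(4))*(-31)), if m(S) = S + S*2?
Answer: 1631595290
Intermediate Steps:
m(S) = 3*S (m(S) = S + 2*S = 3*S)
(f + 37068)*(29779 + (-109 + m(4))*(-31)) = (12697 + 37068)*(29779 + (-109 + 3*4)*(-31)) = 49765*(29779 + (-109 + 12)*(-31)) = 49765*(29779 - 97*(-31)) = 49765*(29779 + 3007) = 49765*32786 = 1631595290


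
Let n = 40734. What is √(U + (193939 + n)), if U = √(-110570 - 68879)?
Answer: √(234673 + I*√179449) ≈ 484.43 + 0.437*I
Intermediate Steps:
U = I*√179449 (U = √(-179449) = I*√179449 ≈ 423.61*I)
√(U + (193939 + n)) = √(I*√179449 + (193939 + 40734)) = √(I*√179449 + 234673) = √(234673 + I*√179449)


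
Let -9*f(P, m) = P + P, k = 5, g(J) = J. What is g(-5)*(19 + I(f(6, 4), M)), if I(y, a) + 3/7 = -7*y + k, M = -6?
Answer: -3455/21 ≈ -164.52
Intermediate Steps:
f(P, m) = -2*P/9 (f(P, m) = -(P + P)/9 = -2*P/9)
I(y, a) = 32/7 - 7*y (I(y, a) = -3/7 + (-7*y + 5) = -3/7 + (5 - 7*y) = 32/7 - 7*y)
g(-5)*(19 + I(f(6, 4), M)) = -5*(19 + (32/7 - (-14)*6/9)) = -5*(19 + (32/7 - 7*(-4/3))) = -5*(19 + (32/7 + 28/3)) = -5*(19 + 292/21) = -5*691/21 = -3455/21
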